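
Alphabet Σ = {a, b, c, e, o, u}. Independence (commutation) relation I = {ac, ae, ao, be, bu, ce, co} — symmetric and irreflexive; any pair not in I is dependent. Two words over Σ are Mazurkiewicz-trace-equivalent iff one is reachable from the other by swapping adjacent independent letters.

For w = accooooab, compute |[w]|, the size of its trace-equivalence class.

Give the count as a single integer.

0(a) covers ∅
1(c) covers ∅
2(c) covers 1:c
3(o) covers ∅
4(o) covers 3:o
5(o) covers 4:o
6(o) covers 5:o
7(a) covers 0:a
8(b) covers 2:c, 6:o, 7:a
floor of heap: 0:a, 1:c, 3:o
completions by unplaced set U, small U first (add the entries for U minus each lowest piece of U):
  |U|=1: {8}:1
  |U|=2: {2,8}:1  {6,8}:1  {7,8}:1
  |U|=3: {0,7,8}:1  {1,2,8}:1  {2,6,8}:2  {2,7,8}:2  {5,6,8}:1  {6,7,8}:2
  |U|=4: {0,2,7,8}:3  {0,6,7,8}:3  {1,2,6,8}:3  {1,2,7,8}:3  {2,5,6,8}:3  {2,6,7,8}:6  {4,5,6,8}:1  {5,6,7,8}:3
  |U|=5: {0,1,2,7,8}:6  {0,2,6,7,8}:12  {0,5,6,7,8}:6  {1,2,5,6,8}:6  {1,2,6,7,8}:12  {2,4,5,6,8}:4  {2,5,6,7,8}:12  {3,4,5,6,8}:1  {4,5,6,7,8}:4
  |U|=6: {0,1,2,6,7,8}:30  {0,2,5,6,7,8}:30  {0,4,5,6,7,8}:10  {1,2,4,5,6,8}:10  {1,2,5,6,7,8}:30  {2,3,4,5,6,8}:5  {2,4,5,6,7,8}:20  {3,4,5,6,7,8}:5
  |U|=7: {0,1,2,5,6,7,8}:90  {0,2,4,5,6,7,8}:60  {0,3,4,5,6,7,8}:15  {1,2,3,4,5,6,8}:15  {1,2,4,5,6,7,8}:60  {2,3,4,5,6,7,8}:30
  start at 0(a): 105
  start at 1(c): 105
  start at 3(o): 210
sum over floor = 420

420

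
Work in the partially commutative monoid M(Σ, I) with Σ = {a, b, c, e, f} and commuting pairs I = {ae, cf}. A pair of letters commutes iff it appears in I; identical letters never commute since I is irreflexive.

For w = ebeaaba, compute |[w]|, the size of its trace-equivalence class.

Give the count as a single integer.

3

piece 0:e — minimal
piece 1:b rests on {0:e}
piece 2:e rests on {1:b}
piece 3:a rests on {1:b}
piece 4:a rests on {3:a}
piece 5:b rests on {2:e, 4:a}
piece 6:a rests on {5:b}
minimal pieces: {0:e}
ways to finish when only these pieces remain (= sum over removing one remaining piece with nothing left below it):
  1 left: {6}→1
  2 left: {5,6}→1
  3 left: {2,5,6}→1  {4,5,6}→1
  4 left: {2,4,5,6}→2  {3,4,5,6}→1
  5 left: {2,3,4,5,6}→3
  placing 0:e first → 3 extensions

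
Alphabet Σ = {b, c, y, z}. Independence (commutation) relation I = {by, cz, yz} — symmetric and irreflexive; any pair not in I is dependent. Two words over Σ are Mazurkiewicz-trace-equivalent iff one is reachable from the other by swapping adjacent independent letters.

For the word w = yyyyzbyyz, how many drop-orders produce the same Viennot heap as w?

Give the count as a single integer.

drop 0:y onto floor
drop 1:y onto {0:y}
drop 2:y onto {1:y}
drop 3:y onto {2:y}
drop 4:z onto floor
drop 5:b onto {4:z}
drop 6:y onto {3:y}
drop 7:y onto {6:y}
drop 8:z onto {5:b}
ground layer = {0:y, 4:z}
drop-orders for the pieces not yet dropped (sum over which currently-grounded one goes next):
  1 to go: {7} 1  {8} 1
  2 to go: {5,8} 1  {6,7} 1  {7,8} 2
  3 to go: {3,6,7} 1  {4,5,8} 1  {5,7,8} 3  {6,7,8} 3
  4 to go: {2,3,6,7} 1  {3,6,7,8} 4  {4,5,7,8} 4  {5,6,7,8} 6
  5 to go: {1,2,3,6,7} 1  {2,3,6,7,8} 5  {3,5,6,7,8} 10  {4,5,6,7,8} 10
  6 to go: {0,1,2,3,6,7} 1  {1,2,3,6,7,8} 6  {2,3,5,6,7,8} 15  {3,4,5,6,7,8} 20
  7 to go: {0,1,2,3,6,7,8} 7  {1,2,3,5,6,7,8} 21  {2,3,4,5,6,7,8} 35
  if 0:y drops first: 56 orders
  if 4:z drops first: 28 orders
heap linearizations: 84

84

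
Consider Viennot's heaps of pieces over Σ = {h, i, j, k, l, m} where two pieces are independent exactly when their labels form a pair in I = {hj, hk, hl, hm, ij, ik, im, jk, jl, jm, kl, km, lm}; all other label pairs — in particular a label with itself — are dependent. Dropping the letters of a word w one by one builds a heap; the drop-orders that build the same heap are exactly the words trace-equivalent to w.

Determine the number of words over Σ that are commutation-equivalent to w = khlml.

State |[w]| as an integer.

60

0(k) covers ∅
1(h) covers ∅
2(l) covers ∅
3(m) covers ∅
4(l) covers 2:l
floor of heap: 0:k, 1:h, 2:l, 3:m
completions by unplaced set U, small U first (add the entries for U minus each lowest piece of U):
  |U|=1: {0}:1  {1}:1  {3}:1  {4}:1
  |U|=2: {0,1}:2  {0,3}:2  {0,4}:2  {1,3}:2  {1,4}:2  {2,4}:1  {3,4}:2
  |U|=3: {0,1,3}:6  {0,1,4}:6  {0,2,4}:3  {0,3,4}:6  {1,2,4}:3  {1,3,4}:6  {2,3,4}:3
  start at 0(k): 12
  start at 1(h): 12
  start at 2(l): 24
  start at 3(m): 12
sum over floor = 60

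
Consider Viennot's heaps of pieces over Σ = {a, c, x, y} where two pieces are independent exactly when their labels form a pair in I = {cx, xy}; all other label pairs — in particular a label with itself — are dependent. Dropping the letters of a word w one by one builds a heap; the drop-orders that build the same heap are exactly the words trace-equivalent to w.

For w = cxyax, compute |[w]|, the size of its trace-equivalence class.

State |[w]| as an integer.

drop 0:c onto floor
drop 1:x onto floor
drop 2:y onto {0:c}
drop 3:a onto {1:x, 2:y}
drop 4:x onto {3:a}
ground layer = {0:c, 1:x}
drop-orders for the pieces not yet dropped (sum over which currently-grounded one goes next):
  1 to go: {4} 1
  2 to go: {3,4} 1
  3 to go: {1,3,4} 1  {2,3,4} 1
  if 0:c drops first: 2 orders
  if 1:x drops first: 1 orders
heap linearizations: 3

3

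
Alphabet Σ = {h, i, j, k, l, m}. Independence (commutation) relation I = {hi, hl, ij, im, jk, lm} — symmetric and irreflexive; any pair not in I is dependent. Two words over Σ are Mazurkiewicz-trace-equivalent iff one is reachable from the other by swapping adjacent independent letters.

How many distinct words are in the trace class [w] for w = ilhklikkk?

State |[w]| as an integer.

3

piece 0:i — minimal
piece 1:l rests on {0:i}
piece 2:h — minimal
piece 3:k rests on {1:l, 2:h}
piece 4:l rests on {3:k}
piece 5:i rests on {4:l}
piece 6:k rests on {5:i}
piece 7:k rests on {6:k}
piece 8:k rests on {7:k}
minimal pieces: {0:i, 2:h}
ways to finish when only these pieces remain (= sum over removing one remaining piece with nothing left below it):
  1 left: {8}→1
  2 left: {7,8}→1
  3 left: {6,7,8}→1
  4 left: {5,6,7,8}→1
  5 left: {4,5,6,7,8}→1
  6 left: {3,4,5,6,7,8}→1
  7 left: {1,3,4,5,6,7,8}→1  {2,3,4,5,6,7,8}→1
  placing 0:i first → 2 extensions
  placing 2:h first → 1 extensions
total linear extensions = 3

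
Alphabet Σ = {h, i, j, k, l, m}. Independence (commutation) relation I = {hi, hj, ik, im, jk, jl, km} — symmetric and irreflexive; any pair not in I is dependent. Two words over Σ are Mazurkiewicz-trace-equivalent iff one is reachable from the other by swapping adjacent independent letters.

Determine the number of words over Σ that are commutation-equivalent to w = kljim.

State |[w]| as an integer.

6

#0=k has no predecessor
#1=l depends on [0:k]
#2=j has no predecessor
#3=i depends on [1:l, 2:j]
#4=m depends on [1:l, 2:j]
sources: [0:k, 2:j]
N(rest) = Σ N(rest − s) over sources s of rest; N(one piece) = 1:
  size 1 → [3]=1  [4]=1
  size 2 → [3,4]=2
  size 3 → [1,3,4]=2  [2,3,4]=2
  first=0(k) contributes 4
  first=2(j) contributes 2
|[w]| = 6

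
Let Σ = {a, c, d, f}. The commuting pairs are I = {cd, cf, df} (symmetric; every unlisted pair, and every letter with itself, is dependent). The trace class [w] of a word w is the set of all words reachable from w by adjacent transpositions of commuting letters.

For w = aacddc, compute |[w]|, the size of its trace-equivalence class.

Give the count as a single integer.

6

drop 0:a onto floor
drop 1:a onto {0:a}
drop 2:c onto {1:a}
drop 3:d onto {1:a}
drop 4:d onto {3:d}
drop 5:c onto {2:c}
ground layer = {0:a}
drop-orders for the pieces not yet dropped (sum over which currently-grounded one goes next):
  1 to go: {4} 1  {5} 1
  2 to go: {2,5} 1  {3,4} 1  {4,5} 2
  3 to go: {2,4,5} 3  {3,4,5} 3
  4 to go: {2,3,4,5} 6
  if 0:a drops first: 6 orders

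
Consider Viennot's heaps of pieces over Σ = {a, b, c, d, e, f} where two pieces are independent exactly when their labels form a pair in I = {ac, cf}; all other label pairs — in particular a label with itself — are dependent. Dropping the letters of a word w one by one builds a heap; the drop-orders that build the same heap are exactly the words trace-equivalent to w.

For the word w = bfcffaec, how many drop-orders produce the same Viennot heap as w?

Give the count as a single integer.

5

#0=b has no predecessor
#1=f depends on [0:b]
#2=c depends on [0:b]
#3=f depends on [1:f]
#4=f depends on [3:f]
#5=a depends on [4:f]
#6=e depends on [2:c, 5:a]
#7=c depends on [6:e]
sources: [0:b]
N(rest) = Σ N(rest − s) over sources s of rest; N(one piece) = 1:
  size 1 → [7]=1
  size 2 → [6,7]=1
  size 3 → [2,6,7]=1  [5,6,7]=1
  size 4 → [2,5,6,7]=2  [4,5,6,7]=1
  size 5 → [2,4,5,6,7]=3  [3,4,5,6,7]=1
  size 6 → [1,3,4,5,6,7]=1  [2,3,4,5,6,7]=4
  first=0(b) contributes 5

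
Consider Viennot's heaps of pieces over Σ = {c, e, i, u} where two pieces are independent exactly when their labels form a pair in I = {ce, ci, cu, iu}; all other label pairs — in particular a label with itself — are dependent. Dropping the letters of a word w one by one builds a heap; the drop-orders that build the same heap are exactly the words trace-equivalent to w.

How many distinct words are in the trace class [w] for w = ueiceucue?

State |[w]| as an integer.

36

0(u) covers ∅
1(e) covers 0:u
2(i) covers 1:e
3(c) covers ∅
4(e) covers 2:i
5(u) covers 4:e
6(c) covers 3:c
7(u) covers 5:u
8(e) covers 7:u
floor of heap: 0:u, 3:c
completions by unplaced set U, small U first (add the entries for U minus each lowest piece of U):
  |U|=1: {6}:1  {8}:1
  |U|=2: {3,6}:1  {6,8}:2  {7,8}:1
  |U|=3: {3,6,8}:3  {5,7,8}:1  {6,7,8}:3
  |U|=4: {3,6,7,8}:6  {4,5,7,8}:1  {5,6,7,8}:4
  |U|=5: {2,4,5,7,8}:1  {3,5,6,7,8}:10  {4,5,6,7,8}:5
  |U|=6: {1,2,4,5,7,8}:1  {2,4,5,6,7,8}:6  {3,4,5,6,7,8}:15
  |U|=7: {0,1,2,4,5,7,8}:1  {1,2,4,5,6,7,8}:7  {2,3,4,5,6,7,8}:21
  start at 0(u): 28
  start at 3(c): 8
sum over floor = 36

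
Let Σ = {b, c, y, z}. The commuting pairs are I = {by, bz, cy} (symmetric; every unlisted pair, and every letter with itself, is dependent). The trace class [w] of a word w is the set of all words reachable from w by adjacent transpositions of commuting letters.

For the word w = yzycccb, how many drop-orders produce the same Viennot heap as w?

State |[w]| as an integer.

5

0(y) covers ∅
1(z) covers 0:y
2(y) covers 1:z
3(c) covers 1:z
4(c) covers 3:c
5(c) covers 4:c
6(b) covers 5:c
floor of heap: 0:y
completions by unplaced set U, small U first (add the entries for U minus each lowest piece of U):
  |U|=1: {2}:1  {6}:1
  |U|=2: {2,6}:2  {5,6}:1
  |U|=3: {2,5,6}:3  {4,5,6}:1
  |U|=4: {2,4,5,6}:4  {3,4,5,6}:1
  |U|=5: {2,3,4,5,6}:5
  start at 0(y): 5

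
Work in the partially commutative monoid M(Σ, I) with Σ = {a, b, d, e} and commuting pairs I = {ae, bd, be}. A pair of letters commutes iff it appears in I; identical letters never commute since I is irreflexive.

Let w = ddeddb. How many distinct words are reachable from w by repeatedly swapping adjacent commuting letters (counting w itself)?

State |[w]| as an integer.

piece 0:d — minimal
piece 1:d rests on {0:d}
piece 2:e rests on {1:d}
piece 3:d rests on {2:e}
piece 4:d rests on {3:d}
piece 5:b — minimal
minimal pieces: {0:d, 5:b}
ways to finish when only these pieces remain (= sum over removing one remaining piece with nothing left below it):
  1 left: {4}→1  {5}→1
  2 left: {3,4}→1  {4,5}→2
  3 left: {2,3,4}→1  {3,4,5}→3
  4 left: {1,2,3,4}→1  {2,3,4,5}→4
  placing 0:d first → 5 extensions
  placing 5:b first → 1 extensions
total linear extensions = 6

6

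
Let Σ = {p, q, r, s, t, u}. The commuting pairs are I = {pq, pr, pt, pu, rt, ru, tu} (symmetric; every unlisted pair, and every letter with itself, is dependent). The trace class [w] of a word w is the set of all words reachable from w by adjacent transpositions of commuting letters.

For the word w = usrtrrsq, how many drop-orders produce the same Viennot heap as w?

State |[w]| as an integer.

piece 0:u — minimal
piece 1:s rests on {0:u}
piece 2:r rests on {1:s}
piece 3:t rests on {1:s}
piece 4:r rests on {2:r}
piece 5:r rests on {4:r}
piece 6:s rests on {3:t, 5:r}
piece 7:q rests on {6:s}
minimal pieces: {0:u}
ways to finish when only these pieces remain (= sum over removing one remaining piece with nothing left below it):
  1 left: {7}→1
  2 left: {6,7}→1
  3 left: {3,6,7}→1  {5,6,7}→1
  4 left: {3,5,6,7}→2  {4,5,6,7}→1
  5 left: {2,4,5,6,7}→1  {3,4,5,6,7}→3
  6 left: {2,3,4,5,6,7}→4
  placing 0:u first → 4 extensions

4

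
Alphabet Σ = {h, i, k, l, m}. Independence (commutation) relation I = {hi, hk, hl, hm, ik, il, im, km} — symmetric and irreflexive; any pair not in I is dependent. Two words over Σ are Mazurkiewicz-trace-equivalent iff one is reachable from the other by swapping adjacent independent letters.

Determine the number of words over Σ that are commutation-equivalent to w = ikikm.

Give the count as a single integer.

drop 0:i onto floor
drop 1:k onto floor
drop 2:i onto {0:i}
drop 3:k onto {1:k}
drop 4:m onto floor
ground layer = {0:i, 1:k, 4:m}
drop-orders for the pieces not yet dropped (sum over which currently-grounded one goes next):
  1 to go: {2} 1  {3} 1  {4} 1
  2 to go: {0,2} 1  {1,3} 1  {2,3} 2  {2,4} 2  {3,4} 2
  3 to go: {0,2,3} 3  {0,2,4} 3  {1,2,3} 3  {1,3,4} 3  {2,3,4} 6
  if 0:i drops first: 12 orders
  if 1:k drops first: 12 orders
  if 4:m drops first: 6 orders
heap linearizations: 30

30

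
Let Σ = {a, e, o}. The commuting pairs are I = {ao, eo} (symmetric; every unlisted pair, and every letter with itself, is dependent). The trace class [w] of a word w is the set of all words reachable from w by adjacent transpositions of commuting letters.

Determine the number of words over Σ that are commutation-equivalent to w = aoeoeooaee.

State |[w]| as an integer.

210

drop 0:a onto floor
drop 1:o onto floor
drop 2:e onto {0:a}
drop 3:o onto {1:o}
drop 4:e onto {2:e}
drop 5:o onto {3:o}
drop 6:o onto {5:o}
drop 7:a onto {4:e}
drop 8:e onto {7:a}
drop 9:e onto {8:e}
ground layer = {0:a, 1:o}
drop-orders for the pieces not yet dropped (sum over which currently-grounded one goes next):
  1 to go: {6} 1  {9} 1
  2 to go: {5,6} 1  {6,9} 2  {8,9} 1
  3 to go: {3,5,6} 1  {5,6,9} 3  {6,8,9} 3  {7,8,9} 1
  4 to go: {1,3,5,6} 1  {3,5,6,9} 4  {4,7,8,9} 1  {5,6,8,9} 6  {6,7,8,9} 4
  5 to go: {1,3,5,6,9} 5  {2,4,7,8,9} 1  {3,5,6,8,9} 10  {4,6,7,8,9} 5  {5,6,7,8,9} 10
  6 to go: {0,2,4,7,8,9} 1  {1,3,5,6,8,9} 15  {2,4,6,7,8,9} 6  {3,5,6,7,8,9} 20  {4,5,6,7,8,9} 15
  7 to go: {0,2,4,6,7,8,9} 7  {1,3,5,6,7,8,9} 35  {2,4,5,6,7,8,9} 21  {3,4,5,6,7,8,9} 35
  8 to go: {0,2,4,5,6,7,8,9} 28  {1,3,4,5,6,7,8,9} 70  {2,3,4,5,6,7,8,9} 56
  if 0:a drops first: 126 orders
  if 1:o drops first: 84 orders
heap linearizations: 210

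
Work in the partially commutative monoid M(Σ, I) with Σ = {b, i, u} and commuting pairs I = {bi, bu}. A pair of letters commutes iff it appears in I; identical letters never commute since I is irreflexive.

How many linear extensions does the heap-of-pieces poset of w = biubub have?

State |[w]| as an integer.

#0=b has no predecessor
#1=i has no predecessor
#2=u depends on [1:i]
#3=b depends on [0:b]
#4=u depends on [2:u]
#5=b depends on [3:b]
sources: [0:b, 1:i]
N(rest) = Σ N(rest − s) over sources s of rest; N(one piece) = 1:
  size 1 → [4]=1  [5]=1
  size 2 → [2,4]=1  [3,5]=1  [4,5]=2
  size 3 → [0,3,5]=1  [1,2,4]=1  [2,4,5]=3  [3,4,5]=3
  size 4 → [0,3,4,5]=4  [1,2,4,5]=4  [2,3,4,5]=6
  first=0(b) contributes 10
  first=1(i) contributes 10
|[w]| = 20

20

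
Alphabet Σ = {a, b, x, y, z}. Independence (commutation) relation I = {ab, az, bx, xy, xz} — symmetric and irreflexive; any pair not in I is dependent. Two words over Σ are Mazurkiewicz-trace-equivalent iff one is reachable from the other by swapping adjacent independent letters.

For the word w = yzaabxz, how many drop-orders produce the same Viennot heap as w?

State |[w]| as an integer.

20

piece 0:y — minimal
piece 1:z rests on {0:y}
piece 2:a rests on {0:y}
piece 3:a rests on {2:a}
piece 4:b rests on {1:z}
piece 5:x rests on {3:a}
piece 6:z rests on {4:b}
minimal pieces: {0:y}
ways to finish when only these pieces remain (= sum over removing one remaining piece with nothing left below it):
  1 left: {5}→1  {6}→1
  2 left: {3,5}→1  {4,6}→1  {5,6}→2
  3 left: {1,4,6}→1  {2,3,5}→1  {3,5,6}→3  {4,5,6}→3
  4 left: {1,4,5,6}→4  {2,3,5,6}→4  {3,4,5,6}→6
  5 left: {1,3,4,5,6}→10  {2,3,4,5,6}→10
  placing 0:y first → 20 extensions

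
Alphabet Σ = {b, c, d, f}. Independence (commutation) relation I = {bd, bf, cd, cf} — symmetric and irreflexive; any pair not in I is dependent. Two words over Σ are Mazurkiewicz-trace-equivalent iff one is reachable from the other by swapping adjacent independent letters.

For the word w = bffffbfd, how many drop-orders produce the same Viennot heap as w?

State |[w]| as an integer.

28

drop 0:b onto floor
drop 1:f onto floor
drop 2:f onto {1:f}
drop 3:f onto {2:f}
drop 4:f onto {3:f}
drop 5:b onto {0:b}
drop 6:f onto {4:f}
drop 7:d onto {6:f}
ground layer = {0:b, 1:f}
drop-orders for the pieces not yet dropped (sum over which currently-grounded one goes next):
  1 to go: {5} 1  {7} 1
  2 to go: {0,5} 1  {5,7} 2  {6,7} 1
  3 to go: {0,5,7} 3  {4,6,7} 1  {5,6,7} 3
  4 to go: {0,5,6,7} 6  {3,4,6,7} 1  {4,5,6,7} 4
  5 to go: {0,4,5,6,7} 10  {2,3,4,6,7} 1  {3,4,5,6,7} 5
  6 to go: {0,3,4,5,6,7} 15  {1,2,3,4,6,7} 1  {2,3,4,5,6,7} 6
  if 0:b drops first: 7 orders
  if 1:f drops first: 21 orders
heap linearizations: 28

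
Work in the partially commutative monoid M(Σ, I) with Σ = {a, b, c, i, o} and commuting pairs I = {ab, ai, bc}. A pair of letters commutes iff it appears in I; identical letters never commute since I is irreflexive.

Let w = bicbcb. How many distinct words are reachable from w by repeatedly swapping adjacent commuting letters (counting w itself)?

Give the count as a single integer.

drop 0:b onto floor
drop 1:i onto {0:b}
drop 2:c onto {1:i}
drop 3:b onto {1:i}
drop 4:c onto {2:c}
drop 5:b onto {3:b}
ground layer = {0:b}
drop-orders for the pieces not yet dropped (sum over which currently-grounded one goes next):
  1 to go: {4} 1  {5} 1
  2 to go: {2,4} 1  {3,5} 1  {4,5} 2
  3 to go: {2,4,5} 3  {3,4,5} 3
  4 to go: {2,3,4,5} 6
  if 0:b drops first: 6 orders

6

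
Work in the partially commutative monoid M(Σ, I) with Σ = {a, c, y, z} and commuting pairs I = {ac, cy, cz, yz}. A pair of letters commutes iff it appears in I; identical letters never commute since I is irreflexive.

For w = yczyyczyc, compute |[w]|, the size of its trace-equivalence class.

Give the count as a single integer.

1260

#0=y has no predecessor
#1=c has no predecessor
#2=z has no predecessor
#3=y depends on [0:y]
#4=y depends on [3:y]
#5=c depends on [1:c]
#6=z depends on [2:z]
#7=y depends on [4:y]
#8=c depends on [5:c]
sources: [0:y, 1:c, 2:z]
N(rest) = Σ N(rest − s) over sources s of rest; N(one piece) = 1:
  size 1 → [6]=1  [7]=1  [8]=1
  size 2 → [2,6]=1  [4,7]=1  [5,8]=1  [6,7]=2  [6,8]=2  [7,8]=2
  size 3 → [1,5,8]=1  [2,6,7]=3  [2,6,8]=3  [3,4,7]=1  [4,6,7]=3  [4,7,8]=3  [5,6,8]=3  [5,7,8]=3  [6,7,8]=6
  size 4 → [0,3,4,7]=1  [1,5,6,8]=4  [1,5,7,8]=4  [2,4,6,7]=6  [2,5,6,8]=6  [2,6,7,8]=12  [3,4,6,7]=4  [3,4,7,8]=4  [4,5,7,8]=6  [4,6,7,8]=12  [5,6,7,8]=12
  size 5 → [0,3,4,6,7]=5  [0,3,4,7,8]=5  [1,2,5,6,8]=10  [1,4,5,7,8]=10  [1,5,6,7,8]=20  [2,3,4,6,7]=10  [2,4,6,7,8]=30  [2,5,6,7,8]=30  [3,4,5,7,8]=10  [3,4,6,7,8]=20  [4,5,6,7,8]=30
  size 6 → [0,2,3,4,6,7]=15  [0,3,4,5,7,8]=15  [0,3,4,6,7,8]=30  [1,2,5,6,7,8]=60  [1,3,4,5,7,8]=20  [1,4,5,6,7,8]=60  [2,3,4,6,7,8]=60  [2,4,5,6,7,8]=90  [3,4,5,6,7,8]=60
  size 7 → [0,1,3,4,5,7,8]=35  [0,2,3,4,6,7,8]=105  [0,3,4,5,6,7,8]=105  [1,2,4,5,6,7,8]=210  [1,3,4,5,6,7,8]=140  [2,3,4,5,6,7,8]=210
  first=0(y) contributes 560
  first=1(c) contributes 420
  first=2(z) contributes 280
|[w]| = 1260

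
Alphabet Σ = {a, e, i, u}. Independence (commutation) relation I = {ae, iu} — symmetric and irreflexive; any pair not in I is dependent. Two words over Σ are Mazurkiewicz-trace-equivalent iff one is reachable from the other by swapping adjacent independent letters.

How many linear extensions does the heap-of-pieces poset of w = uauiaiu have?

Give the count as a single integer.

0(u) covers ∅
1(a) covers 0:u
2(u) covers 1:a
3(i) covers 1:a
4(a) covers 2:u, 3:i
5(i) covers 4:a
6(u) covers 4:a
floor of heap: 0:u
completions by unplaced set U, small U first (add the entries for U minus each lowest piece of U):
  |U|=1: {5}:1  {6}:1
  |U|=2: {5,6}:2
  |U|=3: {4,5,6}:2
  |U|=4: {2,4,5,6}:2  {3,4,5,6}:2
  |U|=5: {2,3,4,5,6}:4
  start at 0(u): 4

4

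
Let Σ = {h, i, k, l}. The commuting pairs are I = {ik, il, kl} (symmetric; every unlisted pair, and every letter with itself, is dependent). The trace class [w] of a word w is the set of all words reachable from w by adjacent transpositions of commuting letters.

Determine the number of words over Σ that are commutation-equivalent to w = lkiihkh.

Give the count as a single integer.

0(l) covers ∅
1(k) covers ∅
2(i) covers ∅
3(i) covers 2:i
4(h) covers 0:l, 1:k, 3:i
5(k) covers 4:h
6(h) covers 5:k
floor of heap: 0:l, 1:k, 2:i
completions by unplaced set U, small U first (add the entries for U minus each lowest piece of U):
  |U|=1: {6}:1
  |U|=2: {5,6}:1
  |U|=3: {4,5,6}:1
  |U|=4: {0,4,5,6}:1  {1,4,5,6}:1  {3,4,5,6}:1
  |U|=5: {0,1,4,5,6}:2  {0,3,4,5,6}:2  {1,3,4,5,6}:2  {2,3,4,5,6}:1
  start at 0(l): 3
  start at 1(k): 3
  start at 2(i): 6
sum over floor = 12

12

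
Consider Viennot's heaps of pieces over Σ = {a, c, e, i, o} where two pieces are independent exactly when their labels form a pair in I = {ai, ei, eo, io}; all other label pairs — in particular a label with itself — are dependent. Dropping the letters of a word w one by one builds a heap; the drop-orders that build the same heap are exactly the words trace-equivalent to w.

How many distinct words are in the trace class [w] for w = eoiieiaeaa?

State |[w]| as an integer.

360

#0=e has no predecessor
#1=o has no predecessor
#2=i has no predecessor
#3=i depends on [2:i]
#4=e depends on [0:e]
#5=i depends on [3:i]
#6=a depends on [1:o, 4:e]
#7=e depends on [6:a]
#8=a depends on [7:e]
#9=a depends on [8:a]
sources: [0:e, 1:o, 2:i]
N(rest) = Σ N(rest − s) over sources s of rest; N(one piece) = 1:
  size 1 → [5]=1  [9]=1
  size 2 → [3,5]=1  [5,9]=2  [8,9]=1
  size 3 → [2,3,5]=1  [3,5,9]=3  [5,8,9]=3  [7,8,9]=1
  size 4 → [2,3,5,9]=4  [3,5,8,9]=6  [5,7,8,9]=4  [6,7,8,9]=1
  size 5 → [1,6,7,8,9]=1  [2,3,5,8,9]=10  [3,5,7,8,9]=10  [4,6,7,8,9]=1  [5,6,7,8,9]=5
  size 6 → [0,4,6,7,8,9]=1  [1,4,6,7,8,9]=2  [1,5,6,7,8,9]=6  [2,3,5,7,8,9]=20  [3,5,6,7,8,9]=15  [4,5,6,7,8,9]=6
  size 7 → [0,1,4,6,7,8,9]=3  [0,4,5,6,7,8,9]=7  [1,3,5,6,7,8,9]=21  [1,4,5,6,7,8,9]=14  [2,3,5,6,7,8,9]=35  [3,4,5,6,7,8,9]=21
  size 8 → [0,1,4,5,6,7,8,9]=24  [0,3,4,5,6,7,8,9]=28  [1,2,3,5,6,7,8,9]=56  [1,3,4,5,6,7,8,9]=56  [2,3,4,5,6,7,8,9]=56
  first=0(e) contributes 168
  first=1(o) contributes 84
  first=2(i) contributes 108
|[w]| = 360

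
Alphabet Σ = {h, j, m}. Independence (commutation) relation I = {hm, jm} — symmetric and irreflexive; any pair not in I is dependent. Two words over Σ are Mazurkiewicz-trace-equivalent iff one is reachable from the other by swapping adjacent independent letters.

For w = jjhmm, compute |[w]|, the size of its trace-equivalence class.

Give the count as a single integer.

10

#0=j has no predecessor
#1=j depends on [0:j]
#2=h depends on [1:j]
#3=m has no predecessor
#4=m depends on [3:m]
sources: [0:j, 3:m]
N(rest) = Σ N(rest − s) over sources s of rest; N(one piece) = 1:
  size 1 → [2]=1  [4]=1
  size 2 → [1,2]=1  [2,4]=2  [3,4]=1
  size 3 → [0,1,2]=1  [1,2,4]=3  [2,3,4]=3
  first=0(j) contributes 6
  first=3(m) contributes 4
|[w]| = 10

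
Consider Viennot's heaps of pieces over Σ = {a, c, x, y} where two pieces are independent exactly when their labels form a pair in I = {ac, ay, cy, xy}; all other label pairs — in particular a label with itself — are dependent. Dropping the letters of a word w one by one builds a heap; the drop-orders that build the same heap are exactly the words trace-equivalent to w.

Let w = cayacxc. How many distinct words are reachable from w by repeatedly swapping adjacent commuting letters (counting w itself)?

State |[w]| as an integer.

#0=c has no predecessor
#1=a has no predecessor
#2=y has no predecessor
#3=a depends on [1:a]
#4=c depends on [0:c]
#5=x depends on [3:a, 4:c]
#6=c depends on [5:x]
sources: [0:c, 1:a, 2:y]
N(rest) = Σ N(rest − s) over sources s of rest; N(one piece) = 1:
  size 1 → [2]=1  [6]=1
  size 2 → [2,6]=2  [5,6]=1
  size 3 → [2,5,6]=3  [3,5,6]=1  [4,5,6]=1
  size 4 → [0,4,5,6]=1  [1,3,5,6]=1  [2,3,5,6]=4  [2,4,5,6]=4  [3,4,5,6]=2
  size 5 → [0,2,4,5,6]=5  [0,3,4,5,6]=3  [1,2,3,5,6]=5  [1,3,4,5,6]=3  [2,3,4,5,6]=10
  first=0(c) contributes 18
  first=1(a) contributes 18
  first=2(y) contributes 6
|[w]| = 42

42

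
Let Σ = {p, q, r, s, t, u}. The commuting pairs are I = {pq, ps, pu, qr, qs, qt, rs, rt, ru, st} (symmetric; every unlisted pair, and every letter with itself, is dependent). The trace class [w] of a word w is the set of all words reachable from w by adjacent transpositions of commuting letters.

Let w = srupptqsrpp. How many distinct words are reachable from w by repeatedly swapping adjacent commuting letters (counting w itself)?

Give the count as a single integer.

960

piece 0:s — minimal
piece 1:r — minimal
piece 2:u rests on {0:s}
piece 3:p rests on {1:r}
piece 4:p rests on {3:p}
piece 5:t rests on {2:u, 4:p}
piece 6:q rests on {2:u}
piece 7:s rests on {2:u}
piece 8:r rests on {4:p}
piece 9:p rests on {5:t, 8:r}
piece 10:p rests on {9:p}
minimal pieces: {0:s, 1:r}
ways to finish when only these pieces remain (= sum over removing one remaining piece with nothing left below it):
  1 left: {6}→1  {7}→1  {10}→1
  2 left: {6,7}→2  {6,10}→2  {7,10}→2  {9,10}→1
  3 left: {5,9,10}→1  {6,7,10}→6  {6,9,10}→3  {7,9,10}→3  {8,9,10}→1
  4 left: {5,6,9,10}→4  {5,7,9,10}→4  {5,8,9,10}→2  {6,7,9,10}→12  {6,8,9,10}→4  {7,8,9,10}→4
  5 left: {4,5,8,9,10}→2  {5,6,7,9,10}→20  {5,6,8,9,10}→10  {5,7,8,9,10}→10  {6,7,8,9,10}→20
  6 left: {2,5,6,7,9,10}→20  {3,4,5,8,9,10}→2  {4,5,6,8,9,10}→12  {4,5,7,8,9,10}→12  {5,6,7,8,9,10}→60
  7 left: {0,2,5,6,7,9,10}→20  {1,3,4,5,8,9,10}→2  {2,5,6,7,8,9,10}→80  {3,4,5,6,8,9,10}→14  {3,4,5,7,8,9,10}→14  {4,5,6,7,8,9,10}→84
  8 left: {0,2,5,6,7,8,9,10}→100  {1,3,4,5,6,8,9,10}→16  {1,3,4,5,7,8,9,10}→16  {2,4,5,6,7,8,9,10}→164  {3,4,5,6,7,8,9,10}→112
  9 left: {0,2,4,5,6,7,8,9,10}→264  {1,3,4,5,6,7,8,9,10}→144  {2,3,4,5,6,7,8,9,10}→276
  placing 0:s first → 420 extensions
  placing 1:r first → 540 extensions
total linear extensions = 960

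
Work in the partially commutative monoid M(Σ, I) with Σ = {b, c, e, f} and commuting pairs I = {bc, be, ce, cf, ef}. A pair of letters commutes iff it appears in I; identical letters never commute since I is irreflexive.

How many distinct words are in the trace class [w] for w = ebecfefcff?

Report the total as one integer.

2520

piece 0:e — minimal
piece 1:b — minimal
piece 2:e rests on {0:e}
piece 3:c — minimal
piece 4:f rests on {1:b}
piece 5:e rests on {2:e}
piece 6:f rests on {4:f}
piece 7:c rests on {3:c}
piece 8:f rests on {6:f}
piece 9:f rests on {8:f}
minimal pieces: {0:e, 1:b, 3:c}
ways to finish when only these pieces remain (= sum over removing one remaining piece with nothing left below it):
  1 left: {5}→1  {7}→1  {9}→1
  2 left: {2,5}→1  {3,7}→1  {5,7}→2  {5,9}→2  {7,9}→2  {8,9}→1
  3 left: {0,2,5}→1  {2,5,7}→3  {2,5,9}→3  {3,5,7}→3  {3,7,9}→3  {5,7,9}→6  {5,8,9}→3  {6,8,9}→1  {7,8,9}→3
  4 left: {0,2,5,7}→4  {0,2,5,9}→4  {2,3,5,7}→6  {2,5,7,9}→12  {2,5,8,9}→6  {3,5,7,9}→12  {3,7,8,9}→6  {4,6,8,9}→1  {5,6,8,9}→4  {5,7,8,9}→12  {6,7,8,9}→4
  5 left: {0,2,3,5,7}→10  {0,2,5,7,9}→20  {0,2,5,8,9}→10  {1,4,6,8,9}→1  {2,3,5,7,9}→30  {2,5,6,8,9}→10  {2,5,7,8,9}→30  {3,5,7,8,9}→30  {3,6,7,8,9}→10  {4,5,6,8,9}→5  {4,6,7,8,9}→5  {5,6,7,8,9}→20
  6 left: {0,2,3,5,7,9}→60  {0,2,5,6,8,9}→20  {0,2,5,7,8,9}→60  {1,4,5,6,8,9}→6  {1,4,6,7,8,9}→6  {2,3,5,7,8,9}→90  {2,4,5,6,8,9}→15  {2,5,6,7,8,9}→60  {3,4,6,7,8,9}→15  {3,5,6,7,8,9}→60  {4,5,6,7,8,9}→30
  7 left: {0,2,3,5,7,8,9}→210  {0,2,4,5,6,8,9}→35  {0,2,5,6,7,8,9}→140  {1,2,4,5,6,8,9}→21  {1,3,4,6,7,8,9}→21  {1,4,5,6,7,8,9}→42  {2,3,5,6,7,8,9}→210  {2,4,5,6,7,8,9}→105  {3,4,5,6,7,8,9}→105
  8 left: {0,1,2,4,5,6,8,9}→56  {0,2,3,5,6,7,8,9}→560  {0,2,4,5,6,7,8,9}→280  {1,2,4,5,6,7,8,9}→168  {1,3,4,5,6,7,8,9}→168  {2,3,4,5,6,7,8,9}→420
  placing 0:e first → 756 extensions
  placing 1:b first → 1260 extensions
  placing 3:c first → 504 extensions
total linear extensions = 2520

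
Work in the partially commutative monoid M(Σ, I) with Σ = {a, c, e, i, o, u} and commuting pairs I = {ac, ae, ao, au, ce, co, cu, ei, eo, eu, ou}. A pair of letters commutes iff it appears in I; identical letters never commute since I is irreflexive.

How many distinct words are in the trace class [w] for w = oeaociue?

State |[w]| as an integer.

drop 0:o onto floor
drop 1:e onto floor
drop 2:a onto floor
drop 3:o onto {0:o}
drop 4:c onto floor
drop 5:i onto {2:a, 3:o, 4:c}
drop 6:u onto {5:i}
drop 7:e onto {1:e}
ground layer = {0:o, 1:e, 2:a, 4:c}
drop-orders for the pieces not yet dropped (sum over which currently-grounded one goes next):
  1 to go: {6} 1  {7} 1
  2 to go: {1,7} 1  {5,6} 1  {6,7} 2
  3 to go: {1,6,7} 3  {2,5,6} 1  {3,5,6} 1  {4,5,6} 1  {5,6,7} 3
  4 to go: {0,3,5,6} 1  {1,5,6,7} 6  {2,3,5,6} 2  {2,4,5,6} 2  {2,5,6,7} 4  {3,4,5,6} 2  {3,5,6,7} 4  {4,5,6,7} 4
  5 to go: {0,2,3,5,6} 3  {0,3,4,5,6} 3  {0,3,5,6,7} 5  {1,2,5,6,7} 10  {1,3,5,6,7} 10  {1,4,5,6,7} 10  {2,3,4,5,6} 6  {2,3,5,6,7} 10  {2,4,5,6,7} 10  {3,4,5,6,7} 10
  6 to go: {0,1,3,5,6,7} 15  {0,2,3,4,5,6} 12  {0,2,3,5,6,7} 18  {0,3,4,5,6,7} 18  {1,2,3,5,6,7} 30  {1,2,4,5,6,7} 30  {1,3,4,5,6,7} 30  {2,3,4,5,6,7} 36
  if 0:o drops first: 126 orders
  if 1:e drops first: 84 orders
  if 2:a drops first: 63 orders
  if 4:c drops first: 63 orders
heap linearizations: 336

336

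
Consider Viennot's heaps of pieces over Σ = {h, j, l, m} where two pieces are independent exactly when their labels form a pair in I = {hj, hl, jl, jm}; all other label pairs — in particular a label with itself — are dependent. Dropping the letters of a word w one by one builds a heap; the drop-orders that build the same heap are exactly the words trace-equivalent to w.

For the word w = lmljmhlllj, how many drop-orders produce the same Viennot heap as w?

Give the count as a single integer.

piece 0:l — minimal
piece 1:m rests on {0:l}
piece 2:l rests on {1:m}
piece 3:j — minimal
piece 4:m rests on {2:l}
piece 5:h rests on {4:m}
piece 6:l rests on {4:m}
piece 7:l rests on {6:l}
piece 8:l rests on {7:l}
piece 9:j rests on {3:j}
minimal pieces: {0:l, 3:j}
ways to finish when only these pieces remain (= sum over removing one remaining piece with nothing left below it):
  1 left: {5}→1  {8}→1  {9}→1
  2 left: {3,9}→1  {5,8}→2  {5,9}→2  {7,8}→1  {8,9}→2
  3 left: {3,5,9}→3  {3,8,9}→3  {5,7,8}→3  {5,8,9}→6  {6,7,8}→1  {7,8,9}→3
  4 left: {3,5,8,9}→12  {3,7,8,9}→6  {5,6,7,8}→4  {5,7,8,9}→12  {6,7,8,9}→4
  5 left: {3,5,7,8,9}→30  {3,6,7,8,9}→10  {4,5,6,7,8}→4  {5,6,7,8,9}→20
  6 left: {2,4,5,6,7,8}→4  {3,5,6,7,8,9}→60  {4,5,6,7,8,9}→24
  7 left: {1,2,4,5,6,7,8}→4  {2,4,5,6,7,8,9}→28  {3,4,5,6,7,8,9}→84
  8 left: {0,1,2,4,5,6,7,8}→4  {1,2,4,5,6,7,8,9}→32  {2,3,4,5,6,7,8,9}→112
  placing 0:l first → 144 extensions
  placing 3:j first → 36 extensions
total linear extensions = 180

180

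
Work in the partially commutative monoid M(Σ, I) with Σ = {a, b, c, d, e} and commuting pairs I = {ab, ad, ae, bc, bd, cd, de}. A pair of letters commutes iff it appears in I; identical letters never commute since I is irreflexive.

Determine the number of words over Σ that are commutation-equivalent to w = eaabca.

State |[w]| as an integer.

12

0(e) covers ∅
1(a) covers ∅
2(a) covers 1:a
3(b) covers 0:e
4(c) covers 0:e, 2:a
5(a) covers 4:c
floor of heap: 0:e, 1:a
completions by unplaced set U, small U first (add the entries for U minus each lowest piece of U):
  |U|=1: {3}:1  {5}:1
  |U|=2: {3,5}:2  {4,5}:1
  |U|=3: {2,4,5}:1  {3,4,5}:3
  |U|=4: {0,3,4,5}:3  {1,2,4,5}:1  {2,3,4,5}:4
  start at 0(e): 5
  start at 1(a): 7
sum over floor = 12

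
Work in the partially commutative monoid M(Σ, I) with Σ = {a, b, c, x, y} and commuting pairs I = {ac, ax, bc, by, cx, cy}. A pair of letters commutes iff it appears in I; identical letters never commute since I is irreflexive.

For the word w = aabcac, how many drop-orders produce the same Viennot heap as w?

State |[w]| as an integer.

0(a) covers ∅
1(a) covers 0:a
2(b) covers 1:a
3(c) covers ∅
4(a) covers 2:b
5(c) covers 3:c
floor of heap: 0:a, 3:c
completions by unplaced set U, small U first (add the entries for U minus each lowest piece of U):
  |U|=1: {4}:1  {5}:1
  |U|=2: {2,4}:1  {3,5}:1  {4,5}:2
  |U|=3: {1,2,4}:1  {2,4,5}:3  {3,4,5}:3
  |U|=4: {0,1,2,4}:1  {1,2,4,5}:4  {2,3,4,5}:6
  start at 0(a): 10
  start at 3(c): 5
sum over floor = 15

15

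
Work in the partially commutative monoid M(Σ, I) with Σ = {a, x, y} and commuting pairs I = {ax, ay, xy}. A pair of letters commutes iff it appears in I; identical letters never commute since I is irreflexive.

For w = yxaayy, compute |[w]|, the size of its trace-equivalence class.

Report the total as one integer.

60

drop 0:y onto floor
drop 1:x onto floor
drop 2:a onto floor
drop 3:a onto {2:a}
drop 4:y onto {0:y}
drop 5:y onto {4:y}
ground layer = {0:y, 1:x, 2:a}
drop-orders for the pieces not yet dropped (sum over which currently-grounded one goes next):
  1 to go: {1} 1  {3} 1  {5} 1
  2 to go: {1,3} 2  {1,5} 2  {2,3} 1  {3,5} 2  {4,5} 1
  3 to go: {0,4,5} 1  {1,2,3} 3  {1,3,5} 6  {1,4,5} 3  {2,3,5} 3  {3,4,5} 3
  4 to go: {0,1,4,5} 4  {0,3,4,5} 4  {1,2,3,5} 12  {1,3,4,5} 12  {2,3,4,5} 6
  if 0:y drops first: 30 orders
  if 1:x drops first: 10 orders
  if 2:a drops first: 20 orders
heap linearizations: 60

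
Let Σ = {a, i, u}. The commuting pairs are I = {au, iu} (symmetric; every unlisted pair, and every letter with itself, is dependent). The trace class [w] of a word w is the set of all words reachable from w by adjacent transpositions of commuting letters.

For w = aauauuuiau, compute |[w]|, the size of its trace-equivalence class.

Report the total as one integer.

252

0(a) covers ∅
1(a) covers 0:a
2(u) covers ∅
3(a) covers 1:a
4(u) covers 2:u
5(u) covers 4:u
6(u) covers 5:u
7(i) covers 3:a
8(a) covers 7:i
9(u) covers 6:u
floor of heap: 0:a, 2:u
completions by unplaced set U, small U first (add the entries for U minus each lowest piece of U):
  |U|=1: {8}:1  {9}:1
  |U|=2: {6,9}:1  {7,8}:1  {8,9}:2
  |U|=3: {3,7,8}:1  {5,6,9}:1  {6,8,9}:3  {7,8,9}:3
  |U|=4: {1,3,7,8}:1  {3,7,8,9}:4  {4,5,6,9}:1  {5,6,8,9}:4  {6,7,8,9}:6
  |U|=5: {0,1,3,7,8}:1  {1,3,7,8,9}:5  {2,4,5,6,9}:1  {3,6,7,8,9}:10  {4,5,6,8,9}:5  {5,6,7,8,9}:10
  |U|=6: {0,1,3,7,8,9}:6  {1,3,6,7,8,9}:15  {2,4,5,6,8,9}:6  {3,5,6,7,8,9}:20  {4,5,6,7,8,9}:15
  |U|=7: {0,1,3,6,7,8,9}:21  {1,3,5,6,7,8,9}:35  {2,4,5,6,7,8,9}:21  {3,4,5,6,7,8,9}:35
  |U|=8: {0,1,3,5,6,7,8,9}:56  {1,3,4,5,6,7,8,9}:70  {2,3,4,5,6,7,8,9}:56
  start at 0(a): 126
  start at 2(u): 126
sum over floor = 252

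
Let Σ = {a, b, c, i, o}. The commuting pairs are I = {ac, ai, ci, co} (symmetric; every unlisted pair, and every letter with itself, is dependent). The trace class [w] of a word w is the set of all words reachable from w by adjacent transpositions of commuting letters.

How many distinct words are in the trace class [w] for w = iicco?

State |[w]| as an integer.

10

drop 0:i onto floor
drop 1:i onto {0:i}
drop 2:c onto floor
drop 3:c onto {2:c}
drop 4:o onto {1:i}
ground layer = {0:i, 2:c}
drop-orders for the pieces not yet dropped (sum over which currently-grounded one goes next):
  1 to go: {3} 1  {4} 1
  2 to go: {1,4} 1  {2,3} 1  {3,4} 2
  3 to go: {0,1,4} 1  {1,3,4} 3  {2,3,4} 3
  if 0:i drops first: 6 orders
  if 2:c drops first: 4 orders
heap linearizations: 10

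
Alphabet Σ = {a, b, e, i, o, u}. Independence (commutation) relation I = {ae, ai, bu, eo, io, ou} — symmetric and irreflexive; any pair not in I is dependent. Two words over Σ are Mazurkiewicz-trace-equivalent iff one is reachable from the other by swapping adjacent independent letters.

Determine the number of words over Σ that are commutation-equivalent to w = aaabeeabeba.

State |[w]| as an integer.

3

drop 0:a onto floor
drop 1:a onto {0:a}
drop 2:a onto {1:a}
drop 3:b onto {2:a}
drop 4:e onto {3:b}
drop 5:e onto {4:e}
drop 6:a onto {3:b}
drop 7:b onto {5:e, 6:a}
drop 8:e onto {7:b}
drop 9:b onto {8:e}
drop 10:a onto {9:b}
ground layer = {0:a}
drop-orders for the pieces not yet dropped (sum over which currently-grounded one goes next):
  1 to go: {10} 1
  2 to go: {9,10} 1
  3 to go: {8,9,10} 1
  4 to go: {7,8,9,10} 1
  5 to go: {5,7,8,9,10} 1  {6,7,8,9,10} 1
  6 to go: {4,5,7,8,9,10} 1  {5,6,7,8,9,10} 2
  7 to go: {4,5,6,7,8,9,10} 3
  8 to go: {3,4,5,6,7,8,9,10} 3
  9 to go: {2,3,4,5,6,7,8,9,10} 3
  if 0:a drops first: 3 orders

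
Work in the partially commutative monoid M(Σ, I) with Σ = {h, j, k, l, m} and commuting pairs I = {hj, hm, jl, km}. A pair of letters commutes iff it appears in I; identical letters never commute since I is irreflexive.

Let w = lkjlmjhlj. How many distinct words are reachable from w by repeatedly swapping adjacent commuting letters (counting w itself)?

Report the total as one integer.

0(l) covers ∅
1(k) covers 0:l
2(j) covers 1:k
3(l) covers 1:k
4(m) covers 2:j, 3:l
5(j) covers 4:m
6(h) covers 3:l
7(l) covers 4:m, 6:h
8(j) covers 5:j
floor of heap: 0:l
completions by unplaced set U, small U first (add the entries for U minus each lowest piece of U):
  |U|=1: {7}:1  {8}:1
  |U|=2: {5,8}:1  {6,7}:1  {7,8}:2
  |U|=3: {5,7,8}:3  {6,7,8}:3
  |U|=4: {4,5,7,8}:3  {5,6,7,8}:6
  |U|=5: {2,4,5,7,8}:3  {4,5,6,7,8}:9
  |U|=6: {2,4,5,6,7,8}:12  {3,4,5,6,7,8}:9
  |U|=7: {2,3,4,5,6,7,8}:21
  start at 0(l): 21

21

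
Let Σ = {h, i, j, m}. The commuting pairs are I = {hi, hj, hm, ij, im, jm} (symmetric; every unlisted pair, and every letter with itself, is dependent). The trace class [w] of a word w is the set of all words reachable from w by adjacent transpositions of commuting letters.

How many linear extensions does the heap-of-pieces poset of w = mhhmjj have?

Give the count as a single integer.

90

piece 0:m — minimal
piece 1:h — minimal
piece 2:h rests on {1:h}
piece 3:m rests on {0:m}
piece 4:j — minimal
piece 5:j rests on {4:j}
minimal pieces: {0:m, 1:h, 4:j}
ways to finish when only these pieces remain (= sum over removing one remaining piece with nothing left below it):
  1 left: {2}→1  {3}→1  {5}→1
  2 left: {0,3}→1  {1,2}→1  {2,3}→2  {2,5}→2  {3,5}→2  {4,5}→1
  3 left: {0,2,3}→3  {0,3,5}→3  {1,2,3}→3  {1,2,5}→3  {2,3,5}→6  {2,4,5}→3  {3,4,5}→3
  4 left: {0,1,2,3}→6  {0,2,3,5}→12  {0,3,4,5}→6  {1,2,3,5}→12  {1,2,4,5}→6  {2,3,4,5}→12
  placing 0:m first → 30 extensions
  placing 1:h first → 30 extensions
  placing 4:j first → 30 extensions
total linear extensions = 90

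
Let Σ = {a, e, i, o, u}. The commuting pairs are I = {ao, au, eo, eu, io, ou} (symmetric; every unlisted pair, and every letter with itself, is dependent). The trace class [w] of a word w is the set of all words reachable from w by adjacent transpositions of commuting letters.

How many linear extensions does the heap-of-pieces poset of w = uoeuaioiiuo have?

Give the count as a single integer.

990

piece 0:u — minimal
piece 1:o — minimal
piece 2:e — minimal
piece 3:u rests on {0:u}
piece 4:a rests on {2:e}
piece 5:i rests on {3:u, 4:a}
piece 6:o rests on {1:o}
piece 7:i rests on {5:i}
piece 8:i rests on {7:i}
piece 9:u rests on {8:i}
piece 10:o rests on {6:o}
minimal pieces: {0:u, 1:o, 2:e}
ways to finish when only these pieces remain (= sum over removing one remaining piece with nothing left below it):
  1 left: {9}→1  {10}→1
  2 left: {6,10}→1  {8,9}→1  {9,10}→2
  3 left: {1,6,10}→1  {6,9,10}→3  {7,8,9}→1  {8,9,10}→3
  4 left: {1,6,9,10}→4  {5,7,8,9}→1  {6,8,9,10}→6  {7,8,9,10}→4
  5 left: {1,6,8,9,10}→10  {3,5,7,8,9}→1  {4,5,7,8,9}→1  {5,7,8,9,10}→5  {6,7,8,9,10}→10
  6 left: {0,3,5,7,8,9}→1  {1,6,7,8,9,10}→20  {2,4,5,7,8,9}→1  {3,4,5,7,8,9}→2  {3,5,7,8,9,10}→6  {4,5,7,8,9,10}→6  {5,6,7,8,9,10}→15
  7 left: {0,3,4,5,7,8,9}→3  {0,3,5,7,8,9,10}→7  {1,5,6,7,8,9,10}→35  {2,3,4,5,7,8,9}→3  {2,4,5,7,8,9,10}→7  {3,4,5,7,8,9,10}→14  {3,5,6,7,8,9,10}→21  {4,5,6,7,8,9,10}→21
  8 left: {0,2,3,4,5,7,8,9}→6  {0,3,4,5,7,8,9,10}→24  {0,3,5,6,7,8,9,10}→28  {1,3,5,6,7,8,9,10}→56  {1,4,5,6,7,8,9,10}→56  {2,3,4,5,7,8,9,10}→24  {2,4,5,6,7,8,9,10}→28  {3,4,5,6,7,8,9,10}→56
  9 left: {0,1,3,5,6,7,8,9,10}→84  {0,2,3,4,5,7,8,9,10}→54  {0,3,4,5,6,7,8,9,10}→108  {1,2,4,5,6,7,8,9,10}→84  {1,3,4,5,6,7,8,9,10}→168  {2,3,4,5,6,7,8,9,10}→108
  placing 0:u first → 360 extensions
  placing 1:o first → 270 extensions
  placing 2:e first → 360 extensions
total linear extensions = 990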